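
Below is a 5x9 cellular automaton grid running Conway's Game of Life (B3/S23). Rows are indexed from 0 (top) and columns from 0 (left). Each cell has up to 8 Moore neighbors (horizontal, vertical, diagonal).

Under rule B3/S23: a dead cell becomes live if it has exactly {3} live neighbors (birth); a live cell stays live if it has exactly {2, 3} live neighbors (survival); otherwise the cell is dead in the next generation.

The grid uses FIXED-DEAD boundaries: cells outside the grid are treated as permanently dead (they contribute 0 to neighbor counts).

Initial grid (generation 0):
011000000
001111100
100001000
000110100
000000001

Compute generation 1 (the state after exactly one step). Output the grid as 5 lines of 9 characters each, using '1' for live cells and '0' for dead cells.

Simulating step by step:
Generation 0 (given above): 13 live cells
Generation 1: 12 live cells
(generation 1 grid is the final answer)

Answer: 011011000
001111100
001000000
000011000
000000000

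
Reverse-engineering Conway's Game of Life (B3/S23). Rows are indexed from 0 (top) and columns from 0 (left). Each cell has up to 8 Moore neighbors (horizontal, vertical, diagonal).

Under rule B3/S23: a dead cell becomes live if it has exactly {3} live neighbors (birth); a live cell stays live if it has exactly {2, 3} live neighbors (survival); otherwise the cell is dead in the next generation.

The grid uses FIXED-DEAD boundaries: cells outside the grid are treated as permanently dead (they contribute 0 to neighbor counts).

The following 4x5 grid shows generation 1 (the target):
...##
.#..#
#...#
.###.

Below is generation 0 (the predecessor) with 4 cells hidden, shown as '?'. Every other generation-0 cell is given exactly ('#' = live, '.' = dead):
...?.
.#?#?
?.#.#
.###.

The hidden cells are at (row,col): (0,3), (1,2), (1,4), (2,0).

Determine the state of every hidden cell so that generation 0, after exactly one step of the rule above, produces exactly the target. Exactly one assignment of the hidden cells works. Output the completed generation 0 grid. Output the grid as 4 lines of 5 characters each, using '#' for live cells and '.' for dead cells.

Answer: ...#.
.####
#.#.#
.###.

Derivation:
Hidden generation-0 cells (in order): (0,3), (1,2), (1,4), (2,0).
A hidden cell only influences target cells in its own 3x3 neighborhood. Try each of the 2^4 = 16 assignments, step the completed generation 0 forward once under B3/S23, and compare with the target:
  (0,3)=. (1,2)=. (1,4)=. (2,0)=. -> step gives (0,3)='.' but target has '#' -> reject
  (0,3)=. (1,2)=. (1,4)=. (2,0)=# -> step gives (0,3)='.' but target has '#' -> reject
  (0,3)=. (1,2)=. (1,4)=# (2,0)=. -> step gives (0,3)='.' but target has '#' -> reject
  (0,3)=. (1,2)=. (1,4)=# (2,0)=# -> step gives (0,3)='.' but target has '#' -> reject
  (0,3)=. (1,2)=# (1,4)=. (2,0)=. -> step gives (0,2)='#' but target has '.' -> reject
  (0,3)=. (1,2)=# (1,4)=. (2,0)=# -> step gives (0,2)='#' but target has '.' -> reject
  (0,3)=. (1,2)=# (1,4)=# (2,0)=. -> step gives (0,2)='#' but target has '.' -> reject
  (0,3)=. (1,2)=# (1,4)=# (2,0)=# -> step gives (0,2)='#' but target has '.' -> reject
  (0,3)=# (1,2)=. (1,4)=. (2,0)=. -> step gives (0,2)='#' but target has '.' -> reject
  (0,3)=# (1,2)=. (1,4)=. (2,0)=# -> step gives (0,2)='#' but target has '.' -> reject
  (0,3)=# (1,2)=. (1,4)=# (2,0)=. -> step gives (0,2)='#' but target has '.' -> reject
  (0,3)=# (1,2)=. (1,4)=# (2,0)=# -> step gives (0,2)='#' but target has '.' -> reject
  (0,3)=# (1,2)=# (1,4)=. (2,0)=. -> step gives (0,4)='.' but target has '#' -> reject
  (0,3)=# (1,2)=# (1,4)=. (2,0)=# -> step gives (0,4)='.' but target has '#' -> reject
  (0,3)=# (1,2)=# (1,4)=# (2,0)=. -> step gives (2,0)='.' but target has '#' -> reject
  (0,3)=# (1,2)=# (1,4)=# (2,0)=# -> step reproduces the target at every cell -> ACCEPT
Unique solution: (0,3)=live, (1,2)=live, (1,4)=live, (2,0)=live.
Check: live-neighbor counts of every cell in the completed generation 0:
12433
23453
26673
23332
Applying B3/S23 to generation 0 with these counts gives:
...##
.#..#
#...#
.###.
which matches the target exactly.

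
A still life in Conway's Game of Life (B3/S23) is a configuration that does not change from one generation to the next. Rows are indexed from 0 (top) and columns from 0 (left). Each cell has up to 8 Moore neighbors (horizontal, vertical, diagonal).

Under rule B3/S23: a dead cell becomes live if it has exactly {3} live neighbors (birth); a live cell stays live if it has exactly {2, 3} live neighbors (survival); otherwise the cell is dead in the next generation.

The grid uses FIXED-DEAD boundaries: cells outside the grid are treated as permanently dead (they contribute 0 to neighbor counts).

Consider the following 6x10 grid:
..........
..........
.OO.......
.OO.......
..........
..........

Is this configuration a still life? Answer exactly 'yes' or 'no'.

Compute generation 1 and compare to generation 0 (given above):
Generation 1:
..........
..........
.OO.......
.OO.......
..........
..........
The grids are IDENTICAL -> still life.

Answer: yes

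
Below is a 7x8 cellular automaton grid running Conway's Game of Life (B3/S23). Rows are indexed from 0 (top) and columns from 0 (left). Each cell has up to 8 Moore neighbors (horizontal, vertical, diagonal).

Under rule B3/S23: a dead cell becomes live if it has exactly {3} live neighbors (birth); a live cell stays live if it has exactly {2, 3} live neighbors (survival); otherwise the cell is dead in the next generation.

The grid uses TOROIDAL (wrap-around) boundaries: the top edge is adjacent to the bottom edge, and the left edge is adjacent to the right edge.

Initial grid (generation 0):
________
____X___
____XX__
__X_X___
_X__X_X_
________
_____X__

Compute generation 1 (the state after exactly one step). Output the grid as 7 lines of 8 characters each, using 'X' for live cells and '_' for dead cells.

Simulating step by step:
Generation 0 (given above): 9 live cells
Generation 1: 8 live cells
(generation 1 grid is the final answer)

Answer: ________
____XX__
____XX__
____X___
___X_X__
_____X__
________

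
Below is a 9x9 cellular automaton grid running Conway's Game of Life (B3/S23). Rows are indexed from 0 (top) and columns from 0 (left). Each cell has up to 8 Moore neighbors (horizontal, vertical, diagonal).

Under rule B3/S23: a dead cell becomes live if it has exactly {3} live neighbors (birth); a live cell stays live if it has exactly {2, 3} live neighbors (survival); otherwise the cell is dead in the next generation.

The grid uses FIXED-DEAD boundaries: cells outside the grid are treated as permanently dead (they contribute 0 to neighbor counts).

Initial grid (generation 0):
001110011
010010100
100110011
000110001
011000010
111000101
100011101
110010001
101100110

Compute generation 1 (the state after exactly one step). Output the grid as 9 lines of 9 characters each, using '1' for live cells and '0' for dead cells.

Simulating step by step:
Generation 0 (given above): 38 live cells
Generation 1: 34 live cells
(generation 1 grid is the final answer)

Answer: 001111010
010000100
001000011
010010001
100000011
101100101
001110101
101010001
101100010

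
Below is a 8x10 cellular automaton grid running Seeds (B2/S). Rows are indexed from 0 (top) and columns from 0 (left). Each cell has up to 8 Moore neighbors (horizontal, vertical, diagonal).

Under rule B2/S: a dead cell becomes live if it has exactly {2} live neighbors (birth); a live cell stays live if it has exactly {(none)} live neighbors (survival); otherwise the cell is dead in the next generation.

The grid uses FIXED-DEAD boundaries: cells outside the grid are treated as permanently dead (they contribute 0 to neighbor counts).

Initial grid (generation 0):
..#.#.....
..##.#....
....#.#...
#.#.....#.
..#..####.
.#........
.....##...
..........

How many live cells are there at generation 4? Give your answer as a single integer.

Simulating step by step:
Generation 0 (given above): 18 live cells
Generation 1: 15 live cells
.#...#....
.#....#...
.......#..
....#....#
#..#.....#
..#.#...#.
..........
.....##...
Generation 2: 20 live cells
#.#...#...
#.#..#.#..
.....##.#.
...#......
.##..#....
.#.......#
...##.##..
..........
Generation 3: 25 live cells
...#.#.#..
...##...#.
.###......
.#.....#..
#..##.....
#......##.
..#..#..#.
...#####..
Generation 4: 20 live cells
..#...#.#.
.#...###..
#......##.
..........
..#...#...
..#..##..#
.#.......#
..#.....#.
Population at generation 4: 20

Answer: 20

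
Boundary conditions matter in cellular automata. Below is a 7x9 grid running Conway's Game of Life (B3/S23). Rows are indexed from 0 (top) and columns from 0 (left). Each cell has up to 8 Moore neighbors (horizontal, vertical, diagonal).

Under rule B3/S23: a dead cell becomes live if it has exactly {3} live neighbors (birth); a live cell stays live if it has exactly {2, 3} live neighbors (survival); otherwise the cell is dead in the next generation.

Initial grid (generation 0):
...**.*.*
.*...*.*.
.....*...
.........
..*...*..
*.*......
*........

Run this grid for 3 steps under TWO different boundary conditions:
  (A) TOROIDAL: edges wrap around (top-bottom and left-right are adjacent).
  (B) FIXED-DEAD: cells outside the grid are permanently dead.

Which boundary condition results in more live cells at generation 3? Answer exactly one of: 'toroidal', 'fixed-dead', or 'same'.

Answer: toroidal

Derivation:
Under TOROIDAL boundary, generation 3:
...*..*..
....*....
.........
.........
.........
.**..*...
**.**.*..
Population = 11

Under FIXED-DEAD boundary, generation 3:
....***..
....*..*.
.........
.........
.........
.........
.........
Population = 5

Comparison: toroidal=11, fixed-dead=5 -> toroidal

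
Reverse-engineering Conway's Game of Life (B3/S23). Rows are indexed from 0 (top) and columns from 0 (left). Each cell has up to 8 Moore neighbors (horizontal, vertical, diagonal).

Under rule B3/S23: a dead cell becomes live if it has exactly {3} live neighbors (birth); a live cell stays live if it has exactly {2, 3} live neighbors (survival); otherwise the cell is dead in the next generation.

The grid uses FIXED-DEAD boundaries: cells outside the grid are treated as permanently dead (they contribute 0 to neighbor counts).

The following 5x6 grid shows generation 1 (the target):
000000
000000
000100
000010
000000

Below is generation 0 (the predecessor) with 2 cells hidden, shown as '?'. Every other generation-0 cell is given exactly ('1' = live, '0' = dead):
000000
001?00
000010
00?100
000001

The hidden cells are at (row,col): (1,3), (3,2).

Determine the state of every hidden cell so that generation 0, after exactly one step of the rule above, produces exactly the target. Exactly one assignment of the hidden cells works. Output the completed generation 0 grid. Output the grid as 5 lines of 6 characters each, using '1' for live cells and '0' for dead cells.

Answer: 000000
001000
000010
000100
000001

Derivation:
Hidden generation-0 cells (in order): (1,3), (3,2).
A hidden cell only influences target cells in its own 3x3 neighborhood. Try each of the 2^2 = 4 assignments, step the completed generation 0 forward once under B3/S23, and compare with the target:
  (1,3)=0 (3,2)=0 -> step reproduces the target at every cell -> ACCEPT
  (1,3)=0 (3,2)=1 -> step gives (2,2)='1' but target has '0' -> reject
  (1,3)=1 (3,2)=0 -> step gives (1,3)='1' but target has '0' -> reject
  (1,3)=1 (3,2)=1 -> step gives (1,3)='1' but target has '0' -> reject
Unique solution: (1,3)=dead, (3,2)=dead.
Check: live-neighbor counts of every cell in the completed generation 0:
011100
010211
012311
001132
001120
Applying B3/S23 to generation 0 with these counts gives:
000000
000000
000100
000010
000000
which matches the target exactly.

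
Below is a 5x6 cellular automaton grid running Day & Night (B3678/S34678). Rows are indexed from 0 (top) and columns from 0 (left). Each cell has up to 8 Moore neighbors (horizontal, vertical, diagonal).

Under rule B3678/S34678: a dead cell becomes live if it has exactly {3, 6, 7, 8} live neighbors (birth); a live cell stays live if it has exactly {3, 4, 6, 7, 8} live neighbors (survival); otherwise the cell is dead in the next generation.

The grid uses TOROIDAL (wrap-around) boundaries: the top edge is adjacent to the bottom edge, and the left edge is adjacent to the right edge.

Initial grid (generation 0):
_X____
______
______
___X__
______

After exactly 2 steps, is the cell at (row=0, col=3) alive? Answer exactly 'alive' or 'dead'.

Simulating step by step:
Generation 0 (given above): 2 live cells
Generation 1: 0 live cells
______
______
______
______
______
Generation 2: 0 live cells
______
______
______
______
______

Cell (0,3) at generation 2: 0 -> dead

Answer: dead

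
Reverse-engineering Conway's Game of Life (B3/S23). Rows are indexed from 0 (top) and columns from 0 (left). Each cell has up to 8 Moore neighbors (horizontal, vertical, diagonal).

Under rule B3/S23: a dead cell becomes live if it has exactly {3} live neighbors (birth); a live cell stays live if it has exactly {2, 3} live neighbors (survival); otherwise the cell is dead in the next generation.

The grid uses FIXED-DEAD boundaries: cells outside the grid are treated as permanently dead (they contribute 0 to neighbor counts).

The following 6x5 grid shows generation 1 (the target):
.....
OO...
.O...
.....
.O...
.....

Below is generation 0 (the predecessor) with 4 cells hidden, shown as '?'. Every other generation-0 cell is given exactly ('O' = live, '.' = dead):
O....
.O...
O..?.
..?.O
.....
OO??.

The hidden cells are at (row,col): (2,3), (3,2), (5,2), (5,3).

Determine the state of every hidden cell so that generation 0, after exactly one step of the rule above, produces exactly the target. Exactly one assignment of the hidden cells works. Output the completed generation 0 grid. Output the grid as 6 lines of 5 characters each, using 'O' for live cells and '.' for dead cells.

Hidden generation-0 cells (in order): (2,3), (3,2), (5,2), (5,3).
A hidden cell only influences target cells in its own 3x3 neighborhood. Try each of the 2^4 = 16 assignments, step the completed generation 0 forward once under B3/S23, and compare with the target:
  (2,3)=. (3,2)=. (5,2)=. (5,3)=. -> step gives (2,1)='.' but target has 'O' -> reject
  (2,3)=. (3,2)=. (5,2)=. (5,3)=O -> step gives (2,1)='.' but target has 'O' -> reject
  (2,3)=. (3,2)=. (5,2)=O (5,3)=. -> step gives (2,1)='.' but target has 'O' -> reject
  (2,3)=. (3,2)=. (5,2)=O (5,3)=O -> step gives (2,1)='.' but target has 'O' -> reject
  (2,3)=. (3,2)=O (5,2)=. (5,3)=. -> step reproduces the target at every cell -> ACCEPT
  (2,3)=. (3,2)=O (5,2)=. (5,3)=O -> step gives (4,2)='O' but target has '.' -> reject
  (2,3)=. (3,2)=O (5,2)=O (5,3)=. -> step gives (4,1)='.' but target has 'O' -> reject
  (2,3)=. (3,2)=O (5,2)=O (5,3)=O -> step gives (4,1)='.' but target has 'O' -> reject
  (2,3)=O (3,2)=. (5,2)=. (5,3)=. -> step gives (2,1)='.' but target has 'O' -> reject
  (2,3)=O (3,2)=. (5,2)=. (5,3)=O -> step gives (2,1)='.' but target has 'O' -> reject
  (2,3)=O (3,2)=. (5,2)=O (5,3)=. -> step gives (2,1)='.' but target has 'O' -> reject
  (2,3)=O (3,2)=. (5,2)=O (5,3)=O -> step gives (2,1)='.' but target has 'O' -> reject
  (2,3)=O (3,2)=O (5,2)=. (5,3)=. -> step gives (2,2)='O' but target has '.' -> reject
  (2,3)=O (3,2)=O (5,2)=. (5,3)=O -> step gives (2,2)='O' but target has '.' -> reject
  (2,3)=O (3,2)=O (5,2)=O (5,3)=. -> step gives (2,2)='O' but target has '.' -> reject
  (2,3)=O (3,2)=O (5,2)=O (5,3)=O -> step gives (2,2)='O' but target has '.' -> reject
Unique solution: (2,3)=dead, (3,2)=live, (5,2)=dead, (5,3)=dead.
Check: live-neighbor counts of every cell in the completed generation 0:
12100
32100
13221
12020
23221
11100
Applying B3/S23 to generation 0 with these counts gives:
.....
OO...
.O...
.....
.O...
.....
which matches the target exactly.

Answer: O....
.O...
O....
..O.O
.....
OO...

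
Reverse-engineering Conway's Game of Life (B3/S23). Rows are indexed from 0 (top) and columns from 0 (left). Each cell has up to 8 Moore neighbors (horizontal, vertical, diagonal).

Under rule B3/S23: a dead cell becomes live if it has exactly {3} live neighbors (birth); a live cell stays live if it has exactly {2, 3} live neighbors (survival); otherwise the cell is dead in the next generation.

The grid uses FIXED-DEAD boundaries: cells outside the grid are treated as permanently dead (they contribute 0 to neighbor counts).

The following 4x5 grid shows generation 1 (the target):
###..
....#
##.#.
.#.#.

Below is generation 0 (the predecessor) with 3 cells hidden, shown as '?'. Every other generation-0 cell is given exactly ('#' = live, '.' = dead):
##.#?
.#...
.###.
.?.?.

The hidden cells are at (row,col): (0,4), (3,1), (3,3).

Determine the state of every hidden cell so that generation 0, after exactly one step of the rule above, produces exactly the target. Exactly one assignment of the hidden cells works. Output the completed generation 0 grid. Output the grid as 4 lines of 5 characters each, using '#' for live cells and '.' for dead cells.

Answer: ##.##
.#...
.###.
.#.#.

Derivation:
Hidden generation-0 cells (in order): (0,4), (3,1), (3,3).
A hidden cell only influences target cells in its own 3x3 neighborhood. Try each of the 2^3 = 8 assignments, step the completed generation 0 forward once under B3/S23, and compare with the target:
  (0,4)=. (3,1)=. (3,3)=. -> step gives (1,3)='#' but target has '.' -> reject
  (0,4)=. (3,1)=. (3,3)=# -> step gives (1,3)='#' but target has '.' -> reject
  (0,4)=. (3,1)=# (3,3)=. -> step gives (1,3)='#' but target has '.' -> reject
  (0,4)=. (3,1)=# (3,3)=# -> step gives (1,3)='#' but target has '.' -> reject
  (0,4)=# (3,1)=. (3,3)=. -> step gives (2,0)='.' but target has '#' -> reject
  (0,4)=# (3,1)=. (3,3)=# -> step gives (2,0)='.' but target has '#' -> reject
  (0,4)=# (3,1)=# (3,3)=. -> step gives (2,3)='.' but target has '#' -> reject
  (0,4)=# (3,1)=# (3,3)=# -> step reproduces the target at every cell -> ACCEPT
Unique solution: (0,4)=live, (3,1)=live, (3,3)=live.
Check: live-neighbor counts of every cell in the completed generation 0:
22311
44643
33522
22522
Applying B3/S23 to generation 0 with these counts gives:
###..
....#
##.#.
.#.#.
which matches the target exactly.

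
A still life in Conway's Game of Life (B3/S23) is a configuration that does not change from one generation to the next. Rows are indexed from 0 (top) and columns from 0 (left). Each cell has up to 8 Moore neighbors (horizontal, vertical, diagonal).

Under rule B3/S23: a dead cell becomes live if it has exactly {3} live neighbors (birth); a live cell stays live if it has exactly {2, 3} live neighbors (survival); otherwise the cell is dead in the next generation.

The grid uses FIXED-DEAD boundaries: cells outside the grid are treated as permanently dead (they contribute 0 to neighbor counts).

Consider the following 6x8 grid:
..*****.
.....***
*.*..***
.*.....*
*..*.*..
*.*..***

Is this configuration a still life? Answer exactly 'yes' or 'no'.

Compute generation 1 and compare to generation 0 (given above):
Generation 1:
...**..*
.**.....
.*...*..
***.**.*
*.*.**.*
.*..***.
Cell (0,2) differs: gen0=1 vs gen1=0 -> NOT a still life.

Answer: no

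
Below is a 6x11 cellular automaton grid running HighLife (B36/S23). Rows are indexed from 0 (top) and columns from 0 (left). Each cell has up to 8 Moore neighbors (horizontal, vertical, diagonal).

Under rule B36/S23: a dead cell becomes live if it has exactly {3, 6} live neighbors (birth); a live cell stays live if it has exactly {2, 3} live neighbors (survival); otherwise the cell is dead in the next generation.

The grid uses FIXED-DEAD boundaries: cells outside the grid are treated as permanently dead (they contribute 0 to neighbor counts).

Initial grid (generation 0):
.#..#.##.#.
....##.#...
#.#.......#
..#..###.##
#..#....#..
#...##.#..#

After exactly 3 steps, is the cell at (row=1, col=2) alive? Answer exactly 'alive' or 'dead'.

Simulating step by step:
Generation 0 (given above): 25 live cells
Generation 1: 29 live cells
....#.###..
.#.###.##..
.#.##..####
..##..#####
.#.#....#.#
....#......
Generation 2: 13 live cells
...##.#.#..
...........
.##.......#
.#....#....
...##...#.#
...........
Generation 3: 7 live cells
...........
..##.......
.##........
.#.#.....#.
...........
...........

Cell (1,2) at generation 3: 1 -> alive

Answer: alive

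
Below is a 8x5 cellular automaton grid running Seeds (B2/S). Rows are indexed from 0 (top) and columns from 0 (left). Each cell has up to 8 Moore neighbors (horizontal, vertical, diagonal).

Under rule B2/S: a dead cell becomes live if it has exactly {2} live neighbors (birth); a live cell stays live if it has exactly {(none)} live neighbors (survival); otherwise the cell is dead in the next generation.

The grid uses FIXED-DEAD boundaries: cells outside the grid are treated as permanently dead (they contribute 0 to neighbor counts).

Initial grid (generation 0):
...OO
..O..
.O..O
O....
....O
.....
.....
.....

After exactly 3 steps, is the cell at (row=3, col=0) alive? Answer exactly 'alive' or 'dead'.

Simulating step by step:
Generation 0 (given above): 7 live cells
Generation 1: 8 live cells
..O..
.O...
O.OO.
.O.OO
.....
.....
.....
.....
Generation 2: 6 live cells
.O...
O....
.....
O....
..OOO
.....
.....
.....
Generation 3: 10 live cells
O....
.O...
OO...
.OO.O
.O...
..O.O
.....
.....

Cell (3,0) at generation 3: 0 -> dead

Answer: dead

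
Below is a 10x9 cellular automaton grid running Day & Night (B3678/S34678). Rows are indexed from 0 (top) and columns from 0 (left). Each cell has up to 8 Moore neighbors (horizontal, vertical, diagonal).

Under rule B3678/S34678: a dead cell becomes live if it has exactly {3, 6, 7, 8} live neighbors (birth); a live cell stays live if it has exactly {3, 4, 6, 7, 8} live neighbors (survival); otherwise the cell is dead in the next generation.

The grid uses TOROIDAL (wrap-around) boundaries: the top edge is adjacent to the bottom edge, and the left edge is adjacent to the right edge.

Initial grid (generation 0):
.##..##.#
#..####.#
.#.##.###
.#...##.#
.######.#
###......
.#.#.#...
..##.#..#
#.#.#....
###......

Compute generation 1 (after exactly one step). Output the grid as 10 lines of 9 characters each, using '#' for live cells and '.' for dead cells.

Simulating step by step:
Generation 0 (given above): 44 live cells
Generation 1: 44 live cells
(generation 1 grid is the final answer)

Answer: #.#..##.#
...#.#.##
#..#.#.##
###.##.##
#..####..
#.#...#..
.###.....
#.##.....
###.....#
###..#..#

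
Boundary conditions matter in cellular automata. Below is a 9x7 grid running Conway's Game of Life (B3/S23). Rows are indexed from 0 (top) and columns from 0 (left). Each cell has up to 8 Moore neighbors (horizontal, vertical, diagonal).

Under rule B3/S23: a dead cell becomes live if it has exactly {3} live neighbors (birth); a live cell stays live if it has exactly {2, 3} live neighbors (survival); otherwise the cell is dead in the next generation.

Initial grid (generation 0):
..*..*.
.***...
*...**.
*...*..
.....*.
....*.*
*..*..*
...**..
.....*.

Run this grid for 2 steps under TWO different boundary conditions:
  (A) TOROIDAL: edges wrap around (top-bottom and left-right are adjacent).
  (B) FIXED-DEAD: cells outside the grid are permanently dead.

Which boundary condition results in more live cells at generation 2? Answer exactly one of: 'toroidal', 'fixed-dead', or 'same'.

Under TOROIDAL boundary, generation 2:
**....*
.......
*.*....
*......
*..**.*
...**..
...*...
*.**...
......*
Population = 17

Under FIXED-DEAD boundary, generation 2:
.*.**..
*....*.
..*..*.
.......
...**..
...**..
...*...
...*.*.
...***.
Population = 17

Comparison: toroidal=17, fixed-dead=17 -> same

Answer: same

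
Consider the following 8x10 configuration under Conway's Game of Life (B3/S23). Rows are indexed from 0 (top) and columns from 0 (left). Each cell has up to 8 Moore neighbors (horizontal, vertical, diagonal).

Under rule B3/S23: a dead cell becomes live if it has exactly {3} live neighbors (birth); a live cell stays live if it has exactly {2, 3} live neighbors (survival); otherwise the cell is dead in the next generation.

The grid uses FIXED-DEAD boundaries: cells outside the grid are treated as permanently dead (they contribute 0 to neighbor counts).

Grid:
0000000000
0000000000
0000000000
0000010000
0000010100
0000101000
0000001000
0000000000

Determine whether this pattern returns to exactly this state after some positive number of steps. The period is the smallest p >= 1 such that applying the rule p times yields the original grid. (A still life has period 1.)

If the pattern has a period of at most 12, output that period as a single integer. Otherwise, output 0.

Simulating and comparing each generation to the original:
Gen 0 (original, given above): 6 live cells
Gen 1: 6 live cells, differs from original
Gen 2: 6 live cells, MATCHES original -> period = 2

Answer: 2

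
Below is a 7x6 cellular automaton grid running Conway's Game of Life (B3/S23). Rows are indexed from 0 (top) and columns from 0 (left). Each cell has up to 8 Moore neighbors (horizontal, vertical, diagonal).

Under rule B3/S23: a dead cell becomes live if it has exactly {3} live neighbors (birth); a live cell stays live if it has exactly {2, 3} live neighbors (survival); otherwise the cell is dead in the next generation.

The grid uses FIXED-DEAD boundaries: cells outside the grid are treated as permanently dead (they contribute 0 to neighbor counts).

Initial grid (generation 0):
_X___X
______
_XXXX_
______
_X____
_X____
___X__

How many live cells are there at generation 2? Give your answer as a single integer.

Answer: 5

Derivation:
Simulating step by step:
Generation 0 (given above): 9 live cells
Generation 1: 8 live cells
______
_X_XX_
__XX__
_X_X__
______
__X___
______
Generation 2: 5 live cells
______
___XX_
_X____
___X__
__X___
______
______
Population at generation 2: 5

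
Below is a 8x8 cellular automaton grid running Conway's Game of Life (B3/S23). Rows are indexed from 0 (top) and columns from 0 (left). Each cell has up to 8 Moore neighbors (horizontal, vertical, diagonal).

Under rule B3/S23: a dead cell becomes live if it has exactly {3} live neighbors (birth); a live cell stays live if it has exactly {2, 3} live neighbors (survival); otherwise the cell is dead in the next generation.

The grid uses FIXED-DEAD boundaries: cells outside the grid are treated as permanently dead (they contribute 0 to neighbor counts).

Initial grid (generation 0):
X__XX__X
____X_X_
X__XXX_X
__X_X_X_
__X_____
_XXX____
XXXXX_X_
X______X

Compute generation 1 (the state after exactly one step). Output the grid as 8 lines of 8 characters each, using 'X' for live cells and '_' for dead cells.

Answer: ___XXX__
______XX
_______X
_XX_X_X_
________
X___X___
X___X___
X_XX____

Derivation:
Simulating step by step:
Generation 0 (given above): 26 live cells
Generation 1: 17 live cells
(generation 1 grid is the final answer)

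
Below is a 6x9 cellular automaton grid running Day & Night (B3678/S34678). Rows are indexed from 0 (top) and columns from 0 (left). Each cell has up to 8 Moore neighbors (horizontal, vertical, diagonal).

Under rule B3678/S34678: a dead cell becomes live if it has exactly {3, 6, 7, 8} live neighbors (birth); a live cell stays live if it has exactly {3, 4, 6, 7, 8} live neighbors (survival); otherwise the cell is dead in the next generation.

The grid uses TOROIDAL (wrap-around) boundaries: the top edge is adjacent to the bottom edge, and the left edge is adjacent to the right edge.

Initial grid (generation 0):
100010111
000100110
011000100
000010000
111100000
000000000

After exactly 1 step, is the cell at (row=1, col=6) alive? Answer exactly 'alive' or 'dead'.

Answer: alive

Derivation:
Simulating step by step:
Generation 0 (given above): 16 live cells
Generation 1: 15 live cells
000001111
111000100
000101010
100000000
000000000
001100010

Cell (1,6) at generation 1: 1 -> alive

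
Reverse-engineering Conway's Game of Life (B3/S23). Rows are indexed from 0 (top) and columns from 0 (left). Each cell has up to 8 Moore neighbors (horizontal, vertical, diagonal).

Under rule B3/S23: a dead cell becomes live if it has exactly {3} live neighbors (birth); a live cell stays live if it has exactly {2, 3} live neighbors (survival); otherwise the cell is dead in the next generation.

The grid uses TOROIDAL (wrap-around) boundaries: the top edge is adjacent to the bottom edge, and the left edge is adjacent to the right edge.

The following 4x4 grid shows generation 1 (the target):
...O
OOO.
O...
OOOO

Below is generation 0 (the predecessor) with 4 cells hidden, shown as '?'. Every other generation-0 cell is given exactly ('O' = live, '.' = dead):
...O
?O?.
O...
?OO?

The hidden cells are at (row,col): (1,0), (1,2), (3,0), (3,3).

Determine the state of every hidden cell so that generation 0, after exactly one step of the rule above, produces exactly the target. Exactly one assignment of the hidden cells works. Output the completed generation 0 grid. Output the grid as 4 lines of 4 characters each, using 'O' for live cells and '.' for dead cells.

Hidden generation-0 cells (in order): (1,0), (1,2), (3,0), (3,3).
A hidden cell only influences target cells in its own 3x3 neighborhood. Try each of the 2^4 = 16 assignments, step the completed generation 0 forward once under B3/S23, and compare with the target:
  (1,0)=. (1,2)=. (3,0)=. (3,3)=. -> step gives (0,0)='O' but target has '.' -> reject
  (1,0)=. (1,2)=. (3,0)=. (3,3)=O -> step gives (0,1)='O' but target has '.' -> reject
  (1,0)=. (1,2)=. (3,0)=O (3,3)=. -> step gives (1,1)='.' but target has 'O' -> reject
  (1,0)=. (1,2)=. (3,0)=O (3,3)=O -> step gives (1,1)='.' but target has 'O' -> reject
  (1,0)=. (1,2)=O (3,0)=. (3,3)=. -> step gives (0,0)='O' but target has '.' -> reject
  (1,0)=. (1,2)=O (3,0)=. (3,3)=O -> step gives (1,3)='O' but target has '.' -> reject
  (1,0)=. (1,2)=O (3,0)=O (3,3)=. -> step gives (1,3)='O' but target has '.' -> reject
  (1,0)=. (1,2)=O (3,0)=O (3,3)=O -> step gives (0,3)='.' but target has 'O' -> reject
  (1,0)=O (1,2)=. (3,0)=. (3,3)=. -> step gives (1,2)='.' but target has 'O' -> reject
  (1,0)=O (1,2)=. (3,0)=. (3,3)=O -> step gives (1,2)='.' but target has 'O' -> reject
  (1,0)=O (1,2)=. (3,0)=O (3,3)=. -> step gives (1,2)='.' but target has 'O' -> reject
  (1,0)=O (1,2)=. (3,0)=O (3,3)=O -> step gives (0,3)='.' but target has 'O' -> reject
  (1,0)=O (1,2)=O (3,0)=. (3,3)=. -> step reproduces the target at every cell -> ACCEPT
  (1,0)=O (1,2)=O (3,0)=. (3,3)=O -> step gives (0,3)='.' but target has 'O' -> reject
  (1,0)=O (1,2)=O (3,0)=O (3,3)=. -> step gives (0,3)='.' but target has 'O' -> reject
  (1,0)=O (1,2)=O (3,0)=O (3,3)=O -> step gives (0,3)='.' but target has 'O' -> reject
Unique solution: (1,0)=live, (1,2)=live, (3,0)=dead, (3,3)=dead.
Check: live-neighbor counts of every cell in the completed generation 0:
4553
3324
3644
3223
Applying B3/S23 to generation 0 with these counts gives:
...O
OOO.
O...
OOOO
which matches the target exactly.

Answer: ...O
OOO.
O...
.OO.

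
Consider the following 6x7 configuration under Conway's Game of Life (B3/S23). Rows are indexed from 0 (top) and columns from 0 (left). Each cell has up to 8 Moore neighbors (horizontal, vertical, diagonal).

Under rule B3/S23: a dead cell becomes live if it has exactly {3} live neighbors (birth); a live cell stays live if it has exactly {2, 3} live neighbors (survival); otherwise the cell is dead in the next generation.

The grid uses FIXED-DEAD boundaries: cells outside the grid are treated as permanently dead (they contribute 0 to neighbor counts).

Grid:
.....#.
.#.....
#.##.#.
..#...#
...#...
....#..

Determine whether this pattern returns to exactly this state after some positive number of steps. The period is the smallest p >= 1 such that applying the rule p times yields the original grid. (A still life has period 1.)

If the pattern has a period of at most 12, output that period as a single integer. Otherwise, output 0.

Answer: 0

Derivation:
Simulating and comparing each generation to the original:
Gen 0 (original, given above): 10 live cells
Gen 1: 9 live cells, differs from original
Gen 2: 7 live cells, differs from original
Gen 3: 7 live cells, differs from original
Gen 4: 7 live cells, differs from original
Gen 5: 9 live cells, differs from original
Gen 6: 7 live cells, differs from original
Gen 7: 9 live cells, differs from original
Gen 8: 10 live cells, differs from original
Gen 9: 13 live cells, differs from original
Gen 10: 10 live cells, differs from original
Gen 11: 11 live cells, differs from original
Gen 12: 7 live cells, differs from original
No period found within 12 steps.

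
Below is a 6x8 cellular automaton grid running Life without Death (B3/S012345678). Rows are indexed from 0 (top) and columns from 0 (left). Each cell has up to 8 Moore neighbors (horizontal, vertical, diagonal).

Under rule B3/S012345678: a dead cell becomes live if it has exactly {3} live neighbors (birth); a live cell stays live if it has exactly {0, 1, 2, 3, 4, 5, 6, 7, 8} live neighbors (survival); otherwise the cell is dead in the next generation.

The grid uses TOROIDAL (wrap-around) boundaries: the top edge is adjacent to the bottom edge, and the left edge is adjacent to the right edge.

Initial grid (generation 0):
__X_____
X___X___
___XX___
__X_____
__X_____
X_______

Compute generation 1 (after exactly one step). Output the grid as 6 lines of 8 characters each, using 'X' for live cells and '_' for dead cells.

Answer: _XX_____
X___X___
___XX___
__X_____
_XX_____
XX______

Derivation:
Simulating step by step:
Generation 0 (given above): 8 live cells
Generation 1: 11 live cells
(generation 1 grid is the final answer)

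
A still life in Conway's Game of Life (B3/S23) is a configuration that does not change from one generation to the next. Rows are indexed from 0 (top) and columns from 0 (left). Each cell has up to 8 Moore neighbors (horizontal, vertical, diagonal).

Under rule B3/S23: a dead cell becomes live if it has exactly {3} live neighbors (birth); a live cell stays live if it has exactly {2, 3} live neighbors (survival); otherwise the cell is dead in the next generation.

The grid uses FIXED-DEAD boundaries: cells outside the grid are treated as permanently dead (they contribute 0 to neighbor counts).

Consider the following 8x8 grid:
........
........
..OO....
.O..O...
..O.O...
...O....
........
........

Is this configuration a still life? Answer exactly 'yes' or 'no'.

Compute generation 1 and compare to generation 0 (given above):
Generation 1:
........
........
..OO....
.O..O...
..O.O...
...O....
........
........
The grids are IDENTICAL -> still life.

Answer: yes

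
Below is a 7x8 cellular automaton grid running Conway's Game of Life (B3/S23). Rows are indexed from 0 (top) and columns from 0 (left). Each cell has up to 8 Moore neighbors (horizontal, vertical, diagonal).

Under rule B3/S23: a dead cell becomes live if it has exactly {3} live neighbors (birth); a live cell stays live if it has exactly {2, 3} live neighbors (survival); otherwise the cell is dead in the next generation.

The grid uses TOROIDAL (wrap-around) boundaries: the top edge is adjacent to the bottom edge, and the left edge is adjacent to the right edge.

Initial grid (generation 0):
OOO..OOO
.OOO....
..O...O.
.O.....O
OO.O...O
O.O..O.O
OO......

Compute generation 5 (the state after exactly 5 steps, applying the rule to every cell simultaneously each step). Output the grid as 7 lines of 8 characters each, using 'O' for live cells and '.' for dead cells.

Simulating step by step:
Generation 0 (given above): 23 live cells
Generation 1: 13 live cells
...O..OO
...O.O..
O..O....
.O....OO
........
..O...O.
.....O..
Generation 2: 17 live cells
.....OO.
..OO..OO
O.O.O.OO
O......O
......OO
........
.....O.O
Generation 3: 16 live cells
....OO..
OOOOO...
..O..O..
.O...O..
O.....OO
.......O
.....O..
Generation 4: 19 live cells
.OO..O..
.OO.....
O....O..
OO...O.O
O.....OO
O......O
....OOO.
Generation 5: 20 live cells
(generation 5 grid is the final answer)

Answer: .OOOOOO.
O.O.....
..O...OO
.O...O..
........
O.......
OO..OOOO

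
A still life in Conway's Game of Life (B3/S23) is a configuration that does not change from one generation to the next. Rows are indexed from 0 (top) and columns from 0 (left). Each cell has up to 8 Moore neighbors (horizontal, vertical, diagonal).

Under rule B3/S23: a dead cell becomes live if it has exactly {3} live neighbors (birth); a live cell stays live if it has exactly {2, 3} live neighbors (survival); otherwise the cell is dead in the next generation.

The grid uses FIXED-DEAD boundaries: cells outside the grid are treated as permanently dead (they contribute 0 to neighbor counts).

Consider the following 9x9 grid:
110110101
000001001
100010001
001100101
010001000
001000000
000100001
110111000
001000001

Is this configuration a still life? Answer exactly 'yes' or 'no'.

Compute generation 1 and compare to generation 0 (given above):
Generation 1:
000011010
110101001
000111001
011111010
010100000
001000000
010100000
010110000
011110000
Cell (0,0) differs: gen0=1 vs gen1=0 -> NOT a still life.

Answer: no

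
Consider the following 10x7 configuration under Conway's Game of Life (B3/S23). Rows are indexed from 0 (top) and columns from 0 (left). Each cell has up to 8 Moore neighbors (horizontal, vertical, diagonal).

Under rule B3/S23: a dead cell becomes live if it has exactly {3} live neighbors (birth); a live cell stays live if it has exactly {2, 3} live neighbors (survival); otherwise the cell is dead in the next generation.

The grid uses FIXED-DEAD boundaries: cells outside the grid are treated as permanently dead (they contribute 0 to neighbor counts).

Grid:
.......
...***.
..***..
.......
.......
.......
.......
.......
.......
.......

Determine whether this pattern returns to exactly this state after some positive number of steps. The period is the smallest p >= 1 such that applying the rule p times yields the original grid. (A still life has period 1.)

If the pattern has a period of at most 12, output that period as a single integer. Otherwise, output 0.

Simulating and comparing each generation to the original:
Gen 0 (original, given above): 6 live cells
Gen 1: 6 live cells, differs from original
Gen 2: 6 live cells, MATCHES original -> period = 2

Answer: 2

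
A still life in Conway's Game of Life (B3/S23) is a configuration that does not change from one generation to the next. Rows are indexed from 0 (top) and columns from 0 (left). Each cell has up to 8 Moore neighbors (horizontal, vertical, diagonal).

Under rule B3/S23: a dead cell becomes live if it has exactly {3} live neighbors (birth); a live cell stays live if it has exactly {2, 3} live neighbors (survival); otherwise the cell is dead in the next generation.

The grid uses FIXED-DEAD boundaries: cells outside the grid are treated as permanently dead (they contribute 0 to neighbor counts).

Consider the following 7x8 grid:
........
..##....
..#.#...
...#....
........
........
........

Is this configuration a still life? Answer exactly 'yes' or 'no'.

Compute generation 1 and compare to generation 0 (given above):
Generation 1:
........
..##....
..#.#...
...#....
........
........
........
The grids are IDENTICAL -> still life.

Answer: yes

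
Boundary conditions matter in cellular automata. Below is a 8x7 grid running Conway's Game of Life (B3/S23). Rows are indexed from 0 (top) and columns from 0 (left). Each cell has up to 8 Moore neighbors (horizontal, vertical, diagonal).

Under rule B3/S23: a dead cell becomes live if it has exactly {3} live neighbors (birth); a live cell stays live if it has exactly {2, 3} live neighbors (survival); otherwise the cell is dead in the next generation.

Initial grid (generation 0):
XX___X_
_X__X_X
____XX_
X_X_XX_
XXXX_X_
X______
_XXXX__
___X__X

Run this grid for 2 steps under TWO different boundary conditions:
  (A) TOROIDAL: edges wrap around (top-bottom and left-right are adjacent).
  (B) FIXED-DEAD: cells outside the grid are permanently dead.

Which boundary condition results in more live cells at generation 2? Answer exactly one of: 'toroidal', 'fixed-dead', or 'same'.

Under TOROIDAL boundary, generation 2:
_XX____
___XX_X
__X___X
X_XX___
X_XX___
_____X_
_XXXX__
______X
Population = 19

Under FIXED-DEAD boundary, generation 2:
XX___X_
__X___X
__X___X
X_XX_XX
X_XX___
X______
_XX_X__
____X__
Population = 20

Comparison: toroidal=19, fixed-dead=20 -> fixed-dead

Answer: fixed-dead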